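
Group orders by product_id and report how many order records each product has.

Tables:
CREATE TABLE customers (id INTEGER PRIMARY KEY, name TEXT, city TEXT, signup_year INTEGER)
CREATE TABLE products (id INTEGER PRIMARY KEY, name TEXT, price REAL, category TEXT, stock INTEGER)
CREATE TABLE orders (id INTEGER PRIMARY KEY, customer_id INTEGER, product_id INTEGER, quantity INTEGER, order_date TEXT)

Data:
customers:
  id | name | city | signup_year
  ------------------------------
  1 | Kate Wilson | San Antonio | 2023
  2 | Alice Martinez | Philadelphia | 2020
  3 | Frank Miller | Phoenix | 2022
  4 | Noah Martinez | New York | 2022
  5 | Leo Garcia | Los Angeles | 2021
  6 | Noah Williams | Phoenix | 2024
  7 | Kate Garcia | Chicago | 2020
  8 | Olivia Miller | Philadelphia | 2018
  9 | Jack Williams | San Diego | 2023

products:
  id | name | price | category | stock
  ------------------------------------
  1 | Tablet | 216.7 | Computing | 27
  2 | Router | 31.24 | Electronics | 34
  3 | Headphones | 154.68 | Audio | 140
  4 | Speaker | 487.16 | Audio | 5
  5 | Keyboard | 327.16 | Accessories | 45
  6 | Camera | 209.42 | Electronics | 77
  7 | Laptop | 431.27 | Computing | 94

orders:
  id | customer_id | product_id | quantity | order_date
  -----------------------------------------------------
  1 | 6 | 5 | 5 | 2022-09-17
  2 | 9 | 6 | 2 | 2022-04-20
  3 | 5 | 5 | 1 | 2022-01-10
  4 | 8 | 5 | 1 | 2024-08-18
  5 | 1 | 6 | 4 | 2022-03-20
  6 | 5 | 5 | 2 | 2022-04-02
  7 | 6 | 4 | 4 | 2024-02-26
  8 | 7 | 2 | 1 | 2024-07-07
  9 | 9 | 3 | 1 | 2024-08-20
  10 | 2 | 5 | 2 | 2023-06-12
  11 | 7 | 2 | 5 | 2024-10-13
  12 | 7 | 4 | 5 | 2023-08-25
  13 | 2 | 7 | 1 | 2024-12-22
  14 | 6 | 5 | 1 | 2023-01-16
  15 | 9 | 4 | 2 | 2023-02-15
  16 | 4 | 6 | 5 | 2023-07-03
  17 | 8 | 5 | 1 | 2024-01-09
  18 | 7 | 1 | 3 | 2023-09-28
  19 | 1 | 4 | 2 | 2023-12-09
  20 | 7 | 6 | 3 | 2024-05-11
SELECT product_id, COUNT(*) AS order_count FROM orders GROUP BY product_id

Execution result:
product_id | order_count
1 | 1
2 | 2
3 | 1
4 | 4
5 | 7
6 | 4
7 | 1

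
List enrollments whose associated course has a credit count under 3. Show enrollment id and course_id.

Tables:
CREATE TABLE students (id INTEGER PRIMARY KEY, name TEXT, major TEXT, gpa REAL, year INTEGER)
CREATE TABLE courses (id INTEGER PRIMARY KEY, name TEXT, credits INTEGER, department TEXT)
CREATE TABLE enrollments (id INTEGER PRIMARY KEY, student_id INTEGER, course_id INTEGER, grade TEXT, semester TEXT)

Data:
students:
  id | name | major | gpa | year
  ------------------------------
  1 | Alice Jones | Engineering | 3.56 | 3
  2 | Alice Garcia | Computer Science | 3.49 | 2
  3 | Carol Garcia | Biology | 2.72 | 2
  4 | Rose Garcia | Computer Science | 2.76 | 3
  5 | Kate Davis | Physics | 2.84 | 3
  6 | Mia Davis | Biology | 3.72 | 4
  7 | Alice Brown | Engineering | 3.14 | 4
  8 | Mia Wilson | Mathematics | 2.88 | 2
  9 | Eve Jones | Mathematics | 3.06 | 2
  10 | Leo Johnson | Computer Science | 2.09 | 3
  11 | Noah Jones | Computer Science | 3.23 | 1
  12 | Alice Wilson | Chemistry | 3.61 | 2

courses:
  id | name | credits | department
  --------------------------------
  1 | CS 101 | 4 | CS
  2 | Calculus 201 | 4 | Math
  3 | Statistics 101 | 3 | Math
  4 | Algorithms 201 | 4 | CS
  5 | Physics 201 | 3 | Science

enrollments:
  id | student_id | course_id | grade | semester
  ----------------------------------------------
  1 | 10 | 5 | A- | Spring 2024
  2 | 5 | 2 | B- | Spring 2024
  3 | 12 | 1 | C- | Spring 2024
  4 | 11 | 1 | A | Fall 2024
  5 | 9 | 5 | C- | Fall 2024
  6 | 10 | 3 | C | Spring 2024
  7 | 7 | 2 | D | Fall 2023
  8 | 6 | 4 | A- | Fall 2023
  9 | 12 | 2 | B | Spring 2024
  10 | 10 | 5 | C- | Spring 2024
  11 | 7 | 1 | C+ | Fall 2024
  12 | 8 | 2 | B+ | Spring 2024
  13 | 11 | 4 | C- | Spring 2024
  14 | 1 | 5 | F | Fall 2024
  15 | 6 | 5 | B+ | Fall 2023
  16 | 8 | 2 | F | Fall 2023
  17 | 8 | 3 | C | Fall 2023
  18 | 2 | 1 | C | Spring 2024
SELECT id, course_id FROM enrollments WHERE course_id IN (SELECT id FROM courses WHERE credits < 3)

Execution result:
(no rows)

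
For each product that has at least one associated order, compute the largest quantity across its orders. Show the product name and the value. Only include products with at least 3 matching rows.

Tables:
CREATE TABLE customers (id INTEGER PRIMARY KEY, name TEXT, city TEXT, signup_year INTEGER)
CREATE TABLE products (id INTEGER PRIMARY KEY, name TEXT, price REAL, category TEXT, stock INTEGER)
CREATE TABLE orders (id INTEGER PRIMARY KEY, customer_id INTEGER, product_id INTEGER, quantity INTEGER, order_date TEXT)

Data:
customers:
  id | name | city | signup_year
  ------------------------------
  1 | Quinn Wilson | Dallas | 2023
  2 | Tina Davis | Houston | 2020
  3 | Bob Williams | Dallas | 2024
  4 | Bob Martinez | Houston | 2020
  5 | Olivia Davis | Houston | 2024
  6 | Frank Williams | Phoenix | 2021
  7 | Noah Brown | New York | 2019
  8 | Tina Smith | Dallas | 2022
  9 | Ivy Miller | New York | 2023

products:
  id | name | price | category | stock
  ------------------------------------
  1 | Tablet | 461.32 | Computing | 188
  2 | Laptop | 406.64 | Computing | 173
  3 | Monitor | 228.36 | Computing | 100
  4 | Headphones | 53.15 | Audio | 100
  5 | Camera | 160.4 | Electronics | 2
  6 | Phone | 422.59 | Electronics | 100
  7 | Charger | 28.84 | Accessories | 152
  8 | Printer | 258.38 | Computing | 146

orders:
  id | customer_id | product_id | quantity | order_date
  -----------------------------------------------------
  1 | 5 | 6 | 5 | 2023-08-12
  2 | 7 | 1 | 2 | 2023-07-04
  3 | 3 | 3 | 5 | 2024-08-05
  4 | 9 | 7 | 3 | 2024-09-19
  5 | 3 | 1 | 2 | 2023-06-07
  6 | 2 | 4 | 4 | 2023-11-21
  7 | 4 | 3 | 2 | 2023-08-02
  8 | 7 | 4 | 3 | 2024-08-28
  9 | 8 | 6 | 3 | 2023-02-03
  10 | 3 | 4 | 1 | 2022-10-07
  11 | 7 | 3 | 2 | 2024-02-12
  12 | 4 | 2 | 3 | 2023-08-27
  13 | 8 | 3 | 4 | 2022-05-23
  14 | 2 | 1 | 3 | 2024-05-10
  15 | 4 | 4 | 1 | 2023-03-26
SELECT p.name, MAX(c.quantity) AS max_quantity FROM orders c JOIN products p ON c.product_id = p.id GROUP BY p.id, p.name HAVING COUNT(*) >= 3

Execution result:
name | max_quantity
Tablet | 3
Monitor | 5
Headphones | 4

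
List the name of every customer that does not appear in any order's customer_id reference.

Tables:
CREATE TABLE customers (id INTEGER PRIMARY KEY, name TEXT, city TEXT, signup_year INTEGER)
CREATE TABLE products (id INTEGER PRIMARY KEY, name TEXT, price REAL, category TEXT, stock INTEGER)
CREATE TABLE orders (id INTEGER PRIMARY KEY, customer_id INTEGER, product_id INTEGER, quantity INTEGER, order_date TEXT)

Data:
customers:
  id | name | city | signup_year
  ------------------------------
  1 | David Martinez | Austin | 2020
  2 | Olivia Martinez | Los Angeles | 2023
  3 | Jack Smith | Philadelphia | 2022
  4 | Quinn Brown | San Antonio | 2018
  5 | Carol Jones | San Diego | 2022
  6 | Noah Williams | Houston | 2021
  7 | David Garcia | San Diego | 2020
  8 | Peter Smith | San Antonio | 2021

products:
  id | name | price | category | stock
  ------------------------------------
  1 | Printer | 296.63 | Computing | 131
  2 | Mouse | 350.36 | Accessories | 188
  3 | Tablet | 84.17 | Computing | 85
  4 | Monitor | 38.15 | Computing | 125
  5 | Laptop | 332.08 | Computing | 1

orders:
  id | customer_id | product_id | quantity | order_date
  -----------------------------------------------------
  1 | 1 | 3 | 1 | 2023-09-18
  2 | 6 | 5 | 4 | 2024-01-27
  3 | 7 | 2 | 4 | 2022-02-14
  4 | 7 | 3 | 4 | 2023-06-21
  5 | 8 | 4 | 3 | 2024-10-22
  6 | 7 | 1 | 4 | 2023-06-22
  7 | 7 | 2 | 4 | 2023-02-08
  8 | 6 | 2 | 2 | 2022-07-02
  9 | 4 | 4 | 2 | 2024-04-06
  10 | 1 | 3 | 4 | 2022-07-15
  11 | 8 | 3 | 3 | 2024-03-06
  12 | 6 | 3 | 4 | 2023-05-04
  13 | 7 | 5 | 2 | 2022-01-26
SELECT p.name FROM customers p LEFT JOIN orders c ON c.customer_id = p.id WHERE c.id IS NULL

Execution result:
name
Olivia Martinez
Jack Smith
Carol Jones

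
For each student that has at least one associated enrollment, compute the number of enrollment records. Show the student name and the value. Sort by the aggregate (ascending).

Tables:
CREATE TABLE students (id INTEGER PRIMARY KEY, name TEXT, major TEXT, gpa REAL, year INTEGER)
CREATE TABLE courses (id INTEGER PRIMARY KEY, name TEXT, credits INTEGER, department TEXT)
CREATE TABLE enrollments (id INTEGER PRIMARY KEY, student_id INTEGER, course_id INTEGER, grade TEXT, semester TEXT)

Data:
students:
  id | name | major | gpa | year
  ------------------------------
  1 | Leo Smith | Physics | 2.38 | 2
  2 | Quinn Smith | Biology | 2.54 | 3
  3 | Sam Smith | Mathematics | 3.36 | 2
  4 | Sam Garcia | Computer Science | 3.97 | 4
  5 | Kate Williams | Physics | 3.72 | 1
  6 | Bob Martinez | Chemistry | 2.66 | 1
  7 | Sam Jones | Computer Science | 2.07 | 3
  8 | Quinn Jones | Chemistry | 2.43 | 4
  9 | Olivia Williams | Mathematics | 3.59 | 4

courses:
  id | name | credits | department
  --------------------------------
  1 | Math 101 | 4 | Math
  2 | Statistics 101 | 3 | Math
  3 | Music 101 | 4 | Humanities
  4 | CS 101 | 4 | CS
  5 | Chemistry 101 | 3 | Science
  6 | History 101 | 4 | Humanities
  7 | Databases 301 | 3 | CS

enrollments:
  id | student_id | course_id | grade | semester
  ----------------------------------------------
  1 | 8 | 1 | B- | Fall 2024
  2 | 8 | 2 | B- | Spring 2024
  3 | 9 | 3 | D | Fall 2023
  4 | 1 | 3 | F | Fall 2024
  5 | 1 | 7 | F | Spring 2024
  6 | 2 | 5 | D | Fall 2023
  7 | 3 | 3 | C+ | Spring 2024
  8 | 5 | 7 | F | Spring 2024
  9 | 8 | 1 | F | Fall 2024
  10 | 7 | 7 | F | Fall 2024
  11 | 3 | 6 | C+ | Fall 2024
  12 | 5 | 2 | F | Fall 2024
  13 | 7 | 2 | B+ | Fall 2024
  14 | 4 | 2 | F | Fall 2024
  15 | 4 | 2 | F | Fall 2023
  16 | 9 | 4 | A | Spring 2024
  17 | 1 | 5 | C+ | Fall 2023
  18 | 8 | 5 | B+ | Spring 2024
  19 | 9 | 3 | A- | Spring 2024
SELECT p.name, COUNT(*) AS n FROM enrollments c JOIN students p ON c.student_id = p.id GROUP BY p.id, p.name ORDER BY n ASC

Execution result:
name | n
Quinn Smith | 1
Sam Smith | 2
Sam Garcia | 2
Kate Williams | 2
Sam Jones | 2
Leo Smith | 3
Olivia Williams | 3
Quinn Jones | 4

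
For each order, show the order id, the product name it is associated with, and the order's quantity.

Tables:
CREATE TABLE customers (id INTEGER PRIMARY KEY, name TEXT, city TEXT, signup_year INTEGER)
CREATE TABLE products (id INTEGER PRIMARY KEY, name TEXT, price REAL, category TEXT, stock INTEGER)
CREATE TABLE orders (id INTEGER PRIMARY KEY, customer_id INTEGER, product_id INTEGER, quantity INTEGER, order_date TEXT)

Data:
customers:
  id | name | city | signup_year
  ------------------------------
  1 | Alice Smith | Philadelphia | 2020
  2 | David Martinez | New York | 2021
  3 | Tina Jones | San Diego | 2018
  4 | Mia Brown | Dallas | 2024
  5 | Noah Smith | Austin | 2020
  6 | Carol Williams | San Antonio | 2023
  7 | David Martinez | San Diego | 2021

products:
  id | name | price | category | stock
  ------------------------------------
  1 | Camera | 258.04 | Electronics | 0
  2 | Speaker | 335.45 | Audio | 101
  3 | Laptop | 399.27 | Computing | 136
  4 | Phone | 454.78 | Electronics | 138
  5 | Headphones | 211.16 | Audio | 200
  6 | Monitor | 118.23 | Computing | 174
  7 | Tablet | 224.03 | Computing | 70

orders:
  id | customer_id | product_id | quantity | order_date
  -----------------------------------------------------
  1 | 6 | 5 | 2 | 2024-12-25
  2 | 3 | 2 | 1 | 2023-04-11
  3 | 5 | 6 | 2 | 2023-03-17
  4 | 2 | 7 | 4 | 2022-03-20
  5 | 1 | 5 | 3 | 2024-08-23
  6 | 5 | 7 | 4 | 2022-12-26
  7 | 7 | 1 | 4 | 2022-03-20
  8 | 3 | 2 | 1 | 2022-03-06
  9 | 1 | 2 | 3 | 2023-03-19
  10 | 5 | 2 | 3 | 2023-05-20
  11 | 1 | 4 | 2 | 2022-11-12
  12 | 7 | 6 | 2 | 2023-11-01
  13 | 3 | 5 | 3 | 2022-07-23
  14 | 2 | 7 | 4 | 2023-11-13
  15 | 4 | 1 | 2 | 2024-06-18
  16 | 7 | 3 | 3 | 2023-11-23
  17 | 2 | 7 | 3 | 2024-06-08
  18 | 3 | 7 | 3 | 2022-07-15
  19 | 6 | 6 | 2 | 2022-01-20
SELECT c.id, p.name AS product, c.quantity FROM orders c JOIN products p ON c.product_id = p.id

Execution result:
id | product | quantity
1 | Headphones | 2
2 | Speaker | 1
3 | Monitor | 2
4 | Tablet | 4
5 | Headphones | 3
6 | Tablet | 4
7 | Camera | 4
8 | Speaker | 1
9 | Speaker | 3
10 | Speaker | 3
11 | Phone | 2
12 | Monitor | 2
13 | Headphones | 3
14 | Tablet | 4
15 | Camera | 2
16 | Laptop | 3
17 | Tablet | 3
18 | Tablet | 3
19 | Monitor | 2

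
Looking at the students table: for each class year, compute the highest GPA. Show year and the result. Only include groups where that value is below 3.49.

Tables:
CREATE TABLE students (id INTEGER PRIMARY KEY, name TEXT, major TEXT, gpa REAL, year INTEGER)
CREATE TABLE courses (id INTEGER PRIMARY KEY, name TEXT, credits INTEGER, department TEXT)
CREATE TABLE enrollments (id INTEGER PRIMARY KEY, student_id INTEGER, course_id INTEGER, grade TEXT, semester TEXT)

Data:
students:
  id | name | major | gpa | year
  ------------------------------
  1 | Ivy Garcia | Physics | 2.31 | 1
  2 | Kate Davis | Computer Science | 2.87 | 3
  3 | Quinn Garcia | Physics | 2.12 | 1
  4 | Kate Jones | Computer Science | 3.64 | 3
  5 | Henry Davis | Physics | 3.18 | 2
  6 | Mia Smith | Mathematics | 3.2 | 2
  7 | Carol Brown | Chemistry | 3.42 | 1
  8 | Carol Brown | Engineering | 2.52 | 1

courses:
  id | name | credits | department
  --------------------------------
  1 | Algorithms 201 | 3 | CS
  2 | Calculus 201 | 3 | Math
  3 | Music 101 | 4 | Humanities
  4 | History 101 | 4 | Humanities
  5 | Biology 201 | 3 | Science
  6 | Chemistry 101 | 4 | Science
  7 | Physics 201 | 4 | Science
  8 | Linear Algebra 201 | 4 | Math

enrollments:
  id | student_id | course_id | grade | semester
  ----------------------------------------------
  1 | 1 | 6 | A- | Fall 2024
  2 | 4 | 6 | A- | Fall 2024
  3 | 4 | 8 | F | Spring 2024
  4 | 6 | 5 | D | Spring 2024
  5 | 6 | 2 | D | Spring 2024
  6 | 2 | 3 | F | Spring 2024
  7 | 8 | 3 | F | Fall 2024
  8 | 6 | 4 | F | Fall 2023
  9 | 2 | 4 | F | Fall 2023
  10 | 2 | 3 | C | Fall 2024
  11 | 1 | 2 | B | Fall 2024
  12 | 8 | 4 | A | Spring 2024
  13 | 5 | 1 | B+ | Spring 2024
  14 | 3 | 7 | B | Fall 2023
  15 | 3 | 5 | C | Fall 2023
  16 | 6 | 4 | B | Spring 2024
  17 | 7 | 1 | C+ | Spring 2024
SELECT year, MAX(gpa) AS max_gpa FROM students GROUP BY year HAVING MAX(gpa) < 3.49

Execution result:
year | max_gpa
1 | 3.42
2 | 3.20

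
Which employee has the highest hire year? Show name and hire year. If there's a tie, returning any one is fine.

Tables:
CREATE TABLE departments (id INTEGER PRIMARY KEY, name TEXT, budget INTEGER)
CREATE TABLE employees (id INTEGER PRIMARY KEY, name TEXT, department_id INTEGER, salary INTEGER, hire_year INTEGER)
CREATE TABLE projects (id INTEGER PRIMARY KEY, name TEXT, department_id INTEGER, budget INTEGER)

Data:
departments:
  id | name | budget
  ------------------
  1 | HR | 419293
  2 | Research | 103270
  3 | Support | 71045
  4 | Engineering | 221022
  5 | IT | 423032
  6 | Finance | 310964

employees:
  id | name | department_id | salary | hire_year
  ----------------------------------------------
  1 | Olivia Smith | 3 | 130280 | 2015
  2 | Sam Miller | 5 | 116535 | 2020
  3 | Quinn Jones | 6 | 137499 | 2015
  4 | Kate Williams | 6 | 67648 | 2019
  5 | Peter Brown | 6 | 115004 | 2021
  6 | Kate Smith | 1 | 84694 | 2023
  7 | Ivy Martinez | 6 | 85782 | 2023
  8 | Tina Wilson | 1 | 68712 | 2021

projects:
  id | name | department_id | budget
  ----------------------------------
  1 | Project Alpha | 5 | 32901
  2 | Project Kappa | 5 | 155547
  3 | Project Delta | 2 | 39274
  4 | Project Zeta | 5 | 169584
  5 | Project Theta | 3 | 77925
SELECT name, hire_year FROM employees ORDER BY hire_year DESC LIMIT 1

Execution result:
name | hire_year
Kate Smith | 2023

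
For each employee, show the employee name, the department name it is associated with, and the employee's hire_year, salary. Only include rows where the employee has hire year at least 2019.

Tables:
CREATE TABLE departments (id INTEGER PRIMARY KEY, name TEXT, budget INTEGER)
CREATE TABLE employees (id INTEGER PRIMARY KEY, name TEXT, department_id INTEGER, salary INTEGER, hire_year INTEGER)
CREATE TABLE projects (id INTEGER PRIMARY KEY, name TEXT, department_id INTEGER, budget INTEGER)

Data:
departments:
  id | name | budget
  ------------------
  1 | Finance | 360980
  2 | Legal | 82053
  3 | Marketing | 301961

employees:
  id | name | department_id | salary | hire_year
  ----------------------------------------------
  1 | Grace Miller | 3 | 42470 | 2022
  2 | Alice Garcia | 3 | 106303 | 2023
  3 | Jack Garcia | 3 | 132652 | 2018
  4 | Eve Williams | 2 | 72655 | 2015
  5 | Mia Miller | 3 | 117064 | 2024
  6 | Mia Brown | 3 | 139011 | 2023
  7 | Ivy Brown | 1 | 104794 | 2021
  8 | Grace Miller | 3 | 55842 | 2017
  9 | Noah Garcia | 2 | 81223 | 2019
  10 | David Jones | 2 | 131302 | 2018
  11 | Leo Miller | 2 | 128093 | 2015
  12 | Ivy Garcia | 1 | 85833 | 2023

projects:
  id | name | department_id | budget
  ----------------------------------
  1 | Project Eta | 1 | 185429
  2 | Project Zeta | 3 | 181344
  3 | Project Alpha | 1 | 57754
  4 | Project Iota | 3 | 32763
SELECT c.name, p.name AS department, c.hire_year, c.salary FROM employees c JOIN departments p ON c.department_id = p.id WHERE c.hire_year >= 2019

Execution result:
name | department | hire_year | salary
Grace Miller | Marketing | 2022 | 42470
Alice Garcia | Marketing | 2023 | 106303
Mia Miller | Marketing | 2024 | 117064
Mia Brown | Marketing | 2023 | 139011
Ivy Brown | Finance | 2021 | 104794
Noah Garcia | Legal | 2019 | 81223
Ivy Garcia | Finance | 2023 | 85833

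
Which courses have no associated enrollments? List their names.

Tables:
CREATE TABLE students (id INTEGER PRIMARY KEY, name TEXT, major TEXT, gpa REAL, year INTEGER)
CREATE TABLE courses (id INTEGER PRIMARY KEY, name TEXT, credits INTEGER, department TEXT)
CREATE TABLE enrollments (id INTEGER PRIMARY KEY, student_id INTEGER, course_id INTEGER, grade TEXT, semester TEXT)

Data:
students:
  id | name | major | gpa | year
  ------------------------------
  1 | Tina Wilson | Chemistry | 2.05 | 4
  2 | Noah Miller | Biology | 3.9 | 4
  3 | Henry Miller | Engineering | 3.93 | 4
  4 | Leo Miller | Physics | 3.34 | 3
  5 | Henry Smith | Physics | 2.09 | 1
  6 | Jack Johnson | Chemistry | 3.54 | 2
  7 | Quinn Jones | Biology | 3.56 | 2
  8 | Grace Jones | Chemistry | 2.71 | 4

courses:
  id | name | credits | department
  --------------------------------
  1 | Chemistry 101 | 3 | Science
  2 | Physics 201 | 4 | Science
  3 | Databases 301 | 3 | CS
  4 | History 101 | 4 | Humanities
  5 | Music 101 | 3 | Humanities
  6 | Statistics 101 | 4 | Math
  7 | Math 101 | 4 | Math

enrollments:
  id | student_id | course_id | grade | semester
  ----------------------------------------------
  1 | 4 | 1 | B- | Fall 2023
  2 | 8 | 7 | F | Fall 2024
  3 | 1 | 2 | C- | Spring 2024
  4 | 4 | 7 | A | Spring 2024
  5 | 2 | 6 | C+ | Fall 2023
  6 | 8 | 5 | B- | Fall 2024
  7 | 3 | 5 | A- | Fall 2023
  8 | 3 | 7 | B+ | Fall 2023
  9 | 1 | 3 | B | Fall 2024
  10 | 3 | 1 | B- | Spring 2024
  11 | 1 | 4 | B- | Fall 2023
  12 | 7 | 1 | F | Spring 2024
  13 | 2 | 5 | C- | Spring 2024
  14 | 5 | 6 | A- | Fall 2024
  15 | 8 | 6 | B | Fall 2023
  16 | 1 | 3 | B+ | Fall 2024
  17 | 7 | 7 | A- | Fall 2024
SELECT p.name FROM courses p LEFT JOIN enrollments c ON c.course_id = p.id WHERE c.id IS NULL

Execution result:
(no rows)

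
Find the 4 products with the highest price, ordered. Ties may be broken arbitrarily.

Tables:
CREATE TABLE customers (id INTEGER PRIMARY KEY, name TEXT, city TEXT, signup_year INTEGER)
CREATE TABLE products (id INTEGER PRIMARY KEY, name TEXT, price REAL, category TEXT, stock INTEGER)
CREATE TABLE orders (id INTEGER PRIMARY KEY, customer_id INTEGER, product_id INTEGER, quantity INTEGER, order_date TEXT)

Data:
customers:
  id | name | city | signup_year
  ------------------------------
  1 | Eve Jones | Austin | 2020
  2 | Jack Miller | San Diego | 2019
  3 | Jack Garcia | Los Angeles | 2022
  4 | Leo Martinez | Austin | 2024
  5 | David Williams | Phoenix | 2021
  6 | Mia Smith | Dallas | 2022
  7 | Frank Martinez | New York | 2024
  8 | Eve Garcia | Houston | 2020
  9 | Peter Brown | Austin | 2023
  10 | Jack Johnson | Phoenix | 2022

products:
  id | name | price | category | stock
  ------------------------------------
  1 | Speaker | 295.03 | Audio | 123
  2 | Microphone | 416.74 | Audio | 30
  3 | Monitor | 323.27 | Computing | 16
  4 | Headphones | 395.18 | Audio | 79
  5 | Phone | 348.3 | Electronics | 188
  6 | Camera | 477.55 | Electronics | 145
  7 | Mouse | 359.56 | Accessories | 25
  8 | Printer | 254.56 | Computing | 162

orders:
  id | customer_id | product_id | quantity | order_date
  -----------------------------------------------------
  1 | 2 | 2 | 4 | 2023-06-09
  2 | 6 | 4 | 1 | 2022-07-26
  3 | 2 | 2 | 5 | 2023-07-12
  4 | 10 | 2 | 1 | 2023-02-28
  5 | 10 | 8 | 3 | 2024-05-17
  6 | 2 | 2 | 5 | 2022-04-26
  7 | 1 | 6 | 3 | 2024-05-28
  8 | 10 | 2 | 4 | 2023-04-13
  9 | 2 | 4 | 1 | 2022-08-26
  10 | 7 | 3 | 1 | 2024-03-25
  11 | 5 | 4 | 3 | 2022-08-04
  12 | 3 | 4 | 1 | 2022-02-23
SELECT name, price FROM products ORDER BY price DESC LIMIT 4

Execution result:
name | price
Camera | 477.55
Microphone | 416.74
Headphones | 395.18
Mouse | 359.56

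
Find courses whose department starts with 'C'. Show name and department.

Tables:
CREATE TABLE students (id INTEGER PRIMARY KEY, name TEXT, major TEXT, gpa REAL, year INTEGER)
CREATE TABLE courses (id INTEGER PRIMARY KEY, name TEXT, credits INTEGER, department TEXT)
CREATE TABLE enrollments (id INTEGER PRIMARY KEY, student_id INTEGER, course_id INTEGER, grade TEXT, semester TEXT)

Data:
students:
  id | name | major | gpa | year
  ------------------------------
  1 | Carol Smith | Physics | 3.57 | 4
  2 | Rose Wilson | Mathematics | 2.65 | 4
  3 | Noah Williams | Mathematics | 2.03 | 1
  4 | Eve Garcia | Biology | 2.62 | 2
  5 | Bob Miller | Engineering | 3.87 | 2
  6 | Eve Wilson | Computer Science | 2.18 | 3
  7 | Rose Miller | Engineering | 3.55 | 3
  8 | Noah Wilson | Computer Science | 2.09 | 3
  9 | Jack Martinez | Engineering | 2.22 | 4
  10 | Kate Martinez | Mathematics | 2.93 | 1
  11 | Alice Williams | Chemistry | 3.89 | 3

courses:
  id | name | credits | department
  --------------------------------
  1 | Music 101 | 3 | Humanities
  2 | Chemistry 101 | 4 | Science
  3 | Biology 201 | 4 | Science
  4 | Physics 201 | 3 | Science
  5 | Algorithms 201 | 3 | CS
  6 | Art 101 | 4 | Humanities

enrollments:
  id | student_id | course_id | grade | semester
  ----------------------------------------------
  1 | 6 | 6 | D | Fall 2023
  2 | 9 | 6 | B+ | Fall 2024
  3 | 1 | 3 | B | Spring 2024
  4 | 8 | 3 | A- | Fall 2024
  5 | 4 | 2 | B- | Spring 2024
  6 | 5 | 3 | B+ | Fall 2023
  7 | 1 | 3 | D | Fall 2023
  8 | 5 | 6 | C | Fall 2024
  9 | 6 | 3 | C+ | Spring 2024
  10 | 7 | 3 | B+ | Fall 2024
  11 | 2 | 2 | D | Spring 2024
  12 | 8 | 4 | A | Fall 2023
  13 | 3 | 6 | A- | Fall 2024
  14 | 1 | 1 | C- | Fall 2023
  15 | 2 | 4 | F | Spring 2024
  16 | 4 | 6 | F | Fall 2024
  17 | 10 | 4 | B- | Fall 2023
SELECT name, department FROM courses WHERE department LIKE 'C%'

Execution result:
name | department
Algorithms 201 | CS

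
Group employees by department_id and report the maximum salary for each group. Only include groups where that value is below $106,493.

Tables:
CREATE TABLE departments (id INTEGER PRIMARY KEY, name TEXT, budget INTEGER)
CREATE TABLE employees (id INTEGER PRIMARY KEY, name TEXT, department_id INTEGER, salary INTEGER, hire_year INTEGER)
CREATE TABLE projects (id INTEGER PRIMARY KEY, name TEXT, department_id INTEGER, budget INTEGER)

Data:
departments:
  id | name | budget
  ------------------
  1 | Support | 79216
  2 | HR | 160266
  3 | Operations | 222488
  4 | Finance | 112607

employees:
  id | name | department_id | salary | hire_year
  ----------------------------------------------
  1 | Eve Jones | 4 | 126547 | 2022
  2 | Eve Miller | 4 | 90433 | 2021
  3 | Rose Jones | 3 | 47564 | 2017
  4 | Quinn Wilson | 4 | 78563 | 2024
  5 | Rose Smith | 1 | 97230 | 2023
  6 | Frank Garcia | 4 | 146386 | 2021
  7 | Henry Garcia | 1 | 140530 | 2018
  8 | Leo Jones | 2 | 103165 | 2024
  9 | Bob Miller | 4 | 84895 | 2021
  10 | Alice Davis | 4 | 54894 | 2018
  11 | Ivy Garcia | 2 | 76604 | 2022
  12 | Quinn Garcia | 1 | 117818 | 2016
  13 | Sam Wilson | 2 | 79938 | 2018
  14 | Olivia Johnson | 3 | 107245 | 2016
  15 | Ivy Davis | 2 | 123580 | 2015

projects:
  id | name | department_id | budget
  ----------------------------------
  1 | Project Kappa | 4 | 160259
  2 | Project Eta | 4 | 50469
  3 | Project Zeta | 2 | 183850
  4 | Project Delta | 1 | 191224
SELECT department_id, MAX(salary) AS max_salary FROM employees GROUP BY department_id HAVING MAX(salary) < 106493

Execution result:
(no rows)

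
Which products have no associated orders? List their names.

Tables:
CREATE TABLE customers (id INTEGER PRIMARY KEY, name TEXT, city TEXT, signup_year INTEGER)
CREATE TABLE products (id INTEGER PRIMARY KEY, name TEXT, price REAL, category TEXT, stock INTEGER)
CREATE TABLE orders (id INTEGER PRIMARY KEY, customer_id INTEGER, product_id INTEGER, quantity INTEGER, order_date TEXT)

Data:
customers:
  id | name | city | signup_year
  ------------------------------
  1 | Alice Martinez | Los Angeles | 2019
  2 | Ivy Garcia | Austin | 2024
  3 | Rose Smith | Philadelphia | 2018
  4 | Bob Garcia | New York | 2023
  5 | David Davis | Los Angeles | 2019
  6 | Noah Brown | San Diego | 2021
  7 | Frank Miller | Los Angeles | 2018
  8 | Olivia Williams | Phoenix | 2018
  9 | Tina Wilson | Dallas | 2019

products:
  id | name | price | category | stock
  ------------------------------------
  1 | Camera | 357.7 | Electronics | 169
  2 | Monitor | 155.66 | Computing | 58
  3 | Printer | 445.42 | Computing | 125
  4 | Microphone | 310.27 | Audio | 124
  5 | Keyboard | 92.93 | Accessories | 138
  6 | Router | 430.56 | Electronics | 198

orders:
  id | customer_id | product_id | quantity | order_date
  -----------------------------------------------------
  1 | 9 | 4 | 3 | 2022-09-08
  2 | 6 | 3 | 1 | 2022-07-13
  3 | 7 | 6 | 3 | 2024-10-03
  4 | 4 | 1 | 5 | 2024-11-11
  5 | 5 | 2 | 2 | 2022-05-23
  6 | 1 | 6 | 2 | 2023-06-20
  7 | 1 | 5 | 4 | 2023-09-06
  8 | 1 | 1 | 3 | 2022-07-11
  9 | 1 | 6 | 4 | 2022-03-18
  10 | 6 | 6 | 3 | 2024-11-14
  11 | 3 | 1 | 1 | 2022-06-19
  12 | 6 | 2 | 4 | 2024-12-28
SELECT p.name FROM products p LEFT JOIN orders c ON c.product_id = p.id WHERE c.id IS NULL

Execution result:
(no rows)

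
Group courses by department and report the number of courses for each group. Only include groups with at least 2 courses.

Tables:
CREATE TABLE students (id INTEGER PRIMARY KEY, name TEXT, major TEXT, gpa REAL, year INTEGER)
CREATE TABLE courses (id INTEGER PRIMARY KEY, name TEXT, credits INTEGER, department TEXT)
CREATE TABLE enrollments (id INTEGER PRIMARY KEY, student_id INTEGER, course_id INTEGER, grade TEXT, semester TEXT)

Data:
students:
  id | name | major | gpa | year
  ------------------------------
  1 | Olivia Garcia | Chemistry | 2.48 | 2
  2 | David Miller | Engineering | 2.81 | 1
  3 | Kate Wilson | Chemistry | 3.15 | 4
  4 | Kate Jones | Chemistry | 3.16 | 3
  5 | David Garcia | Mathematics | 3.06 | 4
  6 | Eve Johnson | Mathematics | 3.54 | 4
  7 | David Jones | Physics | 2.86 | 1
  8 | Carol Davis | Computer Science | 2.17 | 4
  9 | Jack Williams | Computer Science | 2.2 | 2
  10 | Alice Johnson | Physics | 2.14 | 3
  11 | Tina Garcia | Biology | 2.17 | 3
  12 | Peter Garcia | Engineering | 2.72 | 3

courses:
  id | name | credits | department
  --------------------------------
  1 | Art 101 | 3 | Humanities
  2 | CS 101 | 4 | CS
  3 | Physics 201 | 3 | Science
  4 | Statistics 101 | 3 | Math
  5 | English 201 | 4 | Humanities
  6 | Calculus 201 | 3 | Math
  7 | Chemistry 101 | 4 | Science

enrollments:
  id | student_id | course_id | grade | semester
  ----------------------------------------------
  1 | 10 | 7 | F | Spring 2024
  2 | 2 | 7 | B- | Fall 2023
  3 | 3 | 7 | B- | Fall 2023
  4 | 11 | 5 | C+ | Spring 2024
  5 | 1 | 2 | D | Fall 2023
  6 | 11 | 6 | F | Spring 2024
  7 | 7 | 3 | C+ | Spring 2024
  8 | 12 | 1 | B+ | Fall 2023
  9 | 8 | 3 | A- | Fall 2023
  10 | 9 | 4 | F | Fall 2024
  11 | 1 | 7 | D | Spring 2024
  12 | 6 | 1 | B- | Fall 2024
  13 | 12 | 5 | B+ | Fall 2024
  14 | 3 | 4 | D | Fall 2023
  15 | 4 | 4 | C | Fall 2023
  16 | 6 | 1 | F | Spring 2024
SELECT department, COUNT(*) AS n FROM courses GROUP BY department HAVING COUNT(*) >= 2

Execution result:
department | n
Humanities | 2
Math | 2
Science | 2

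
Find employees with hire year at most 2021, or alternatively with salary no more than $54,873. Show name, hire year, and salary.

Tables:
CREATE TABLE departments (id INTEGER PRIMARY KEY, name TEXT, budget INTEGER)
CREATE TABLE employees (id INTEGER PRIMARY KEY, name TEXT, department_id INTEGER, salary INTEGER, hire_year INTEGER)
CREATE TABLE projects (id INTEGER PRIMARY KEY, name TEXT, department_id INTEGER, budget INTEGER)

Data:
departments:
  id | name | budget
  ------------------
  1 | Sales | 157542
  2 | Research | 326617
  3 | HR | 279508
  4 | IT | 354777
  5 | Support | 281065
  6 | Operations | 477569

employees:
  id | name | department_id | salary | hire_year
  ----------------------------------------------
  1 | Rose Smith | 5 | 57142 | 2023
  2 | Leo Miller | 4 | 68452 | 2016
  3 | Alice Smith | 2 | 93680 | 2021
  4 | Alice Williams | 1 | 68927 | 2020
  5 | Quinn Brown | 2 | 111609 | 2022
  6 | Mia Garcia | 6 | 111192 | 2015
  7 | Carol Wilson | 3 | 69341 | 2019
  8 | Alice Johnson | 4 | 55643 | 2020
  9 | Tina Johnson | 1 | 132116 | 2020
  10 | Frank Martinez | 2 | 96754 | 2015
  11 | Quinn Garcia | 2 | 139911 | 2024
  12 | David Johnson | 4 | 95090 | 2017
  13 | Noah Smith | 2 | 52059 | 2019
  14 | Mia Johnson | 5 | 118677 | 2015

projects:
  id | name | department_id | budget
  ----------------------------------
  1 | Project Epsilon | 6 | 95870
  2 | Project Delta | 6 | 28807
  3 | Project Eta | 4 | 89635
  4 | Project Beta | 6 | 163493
SELECT name, hire_year, salary FROM employees WHERE hire_year <= 2021 OR salary <= 54873

Execution result:
name | hire_year | salary
Leo Miller | 2016 | 68452
Alice Smith | 2021 | 93680
Alice Williams | 2020 | 68927
Mia Garcia | 2015 | 111192
Carol Wilson | 2019 | 69341
Alice Johnson | 2020 | 55643
Tina Johnson | 2020 | 132116
Frank Martinez | 2015 | 96754
David Johnson | 2017 | 95090
Noah Smith | 2019 | 52059
Mia Johnson | 2015 | 118677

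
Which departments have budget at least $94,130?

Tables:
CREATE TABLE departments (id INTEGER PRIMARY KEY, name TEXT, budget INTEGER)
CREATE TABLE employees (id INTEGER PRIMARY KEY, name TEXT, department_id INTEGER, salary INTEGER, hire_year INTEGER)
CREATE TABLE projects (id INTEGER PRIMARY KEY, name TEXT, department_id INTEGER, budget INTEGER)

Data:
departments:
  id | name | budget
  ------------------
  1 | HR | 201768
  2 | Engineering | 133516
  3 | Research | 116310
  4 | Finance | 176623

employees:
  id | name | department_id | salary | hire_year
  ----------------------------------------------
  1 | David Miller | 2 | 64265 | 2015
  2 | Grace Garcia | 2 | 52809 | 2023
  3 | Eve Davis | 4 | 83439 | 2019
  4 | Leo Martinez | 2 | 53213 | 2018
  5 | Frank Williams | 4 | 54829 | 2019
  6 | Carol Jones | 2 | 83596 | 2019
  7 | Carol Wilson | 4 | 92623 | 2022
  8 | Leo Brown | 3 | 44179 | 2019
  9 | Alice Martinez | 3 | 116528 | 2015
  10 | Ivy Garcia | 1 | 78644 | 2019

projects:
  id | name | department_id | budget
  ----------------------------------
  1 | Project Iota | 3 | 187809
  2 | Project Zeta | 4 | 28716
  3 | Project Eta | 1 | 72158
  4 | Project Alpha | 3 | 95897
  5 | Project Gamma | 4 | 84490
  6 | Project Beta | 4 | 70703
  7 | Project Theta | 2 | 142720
SELECT name, budget FROM departments WHERE budget >= 94130

Execution result:
name | budget
HR | 201768
Engineering | 133516
Research | 116310
Finance | 176623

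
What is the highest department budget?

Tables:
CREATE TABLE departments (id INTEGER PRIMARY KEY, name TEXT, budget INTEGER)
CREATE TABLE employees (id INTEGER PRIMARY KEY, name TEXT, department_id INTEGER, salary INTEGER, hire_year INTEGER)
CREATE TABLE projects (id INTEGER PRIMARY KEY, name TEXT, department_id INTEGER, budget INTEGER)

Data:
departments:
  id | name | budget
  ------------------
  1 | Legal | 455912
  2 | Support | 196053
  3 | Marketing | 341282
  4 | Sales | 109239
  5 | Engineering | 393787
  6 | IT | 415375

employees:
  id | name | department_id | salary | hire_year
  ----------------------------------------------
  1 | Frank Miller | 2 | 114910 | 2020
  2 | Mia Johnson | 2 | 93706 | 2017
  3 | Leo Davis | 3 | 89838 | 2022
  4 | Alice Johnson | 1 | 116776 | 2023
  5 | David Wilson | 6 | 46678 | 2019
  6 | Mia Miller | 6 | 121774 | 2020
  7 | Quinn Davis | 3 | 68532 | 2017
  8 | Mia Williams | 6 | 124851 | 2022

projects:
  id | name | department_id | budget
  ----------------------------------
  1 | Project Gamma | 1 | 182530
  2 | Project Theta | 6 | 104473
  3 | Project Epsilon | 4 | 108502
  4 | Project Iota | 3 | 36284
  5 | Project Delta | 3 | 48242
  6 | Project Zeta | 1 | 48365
SELECT MAX(budget) FROM departments

Execution result:
455912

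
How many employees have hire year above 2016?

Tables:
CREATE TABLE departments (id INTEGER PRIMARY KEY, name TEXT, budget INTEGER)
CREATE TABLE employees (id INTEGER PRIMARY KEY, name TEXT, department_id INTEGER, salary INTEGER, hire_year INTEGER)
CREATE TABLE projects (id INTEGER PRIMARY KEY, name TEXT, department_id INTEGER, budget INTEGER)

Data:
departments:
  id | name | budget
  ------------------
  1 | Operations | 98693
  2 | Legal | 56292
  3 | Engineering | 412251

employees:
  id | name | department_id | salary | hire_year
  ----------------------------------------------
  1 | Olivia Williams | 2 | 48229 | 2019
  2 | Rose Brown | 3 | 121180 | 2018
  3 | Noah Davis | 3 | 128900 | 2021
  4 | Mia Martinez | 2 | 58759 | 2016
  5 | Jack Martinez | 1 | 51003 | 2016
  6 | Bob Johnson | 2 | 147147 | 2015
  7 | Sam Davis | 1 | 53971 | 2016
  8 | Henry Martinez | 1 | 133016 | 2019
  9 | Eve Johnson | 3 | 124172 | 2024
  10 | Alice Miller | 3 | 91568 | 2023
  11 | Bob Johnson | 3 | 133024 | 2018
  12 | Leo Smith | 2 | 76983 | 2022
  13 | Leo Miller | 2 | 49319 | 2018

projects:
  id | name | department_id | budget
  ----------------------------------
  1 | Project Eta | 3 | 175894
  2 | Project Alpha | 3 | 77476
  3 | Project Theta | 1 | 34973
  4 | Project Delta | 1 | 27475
SELECT COUNT(*) FROM employees WHERE hire_year > 2016

Execution result:
9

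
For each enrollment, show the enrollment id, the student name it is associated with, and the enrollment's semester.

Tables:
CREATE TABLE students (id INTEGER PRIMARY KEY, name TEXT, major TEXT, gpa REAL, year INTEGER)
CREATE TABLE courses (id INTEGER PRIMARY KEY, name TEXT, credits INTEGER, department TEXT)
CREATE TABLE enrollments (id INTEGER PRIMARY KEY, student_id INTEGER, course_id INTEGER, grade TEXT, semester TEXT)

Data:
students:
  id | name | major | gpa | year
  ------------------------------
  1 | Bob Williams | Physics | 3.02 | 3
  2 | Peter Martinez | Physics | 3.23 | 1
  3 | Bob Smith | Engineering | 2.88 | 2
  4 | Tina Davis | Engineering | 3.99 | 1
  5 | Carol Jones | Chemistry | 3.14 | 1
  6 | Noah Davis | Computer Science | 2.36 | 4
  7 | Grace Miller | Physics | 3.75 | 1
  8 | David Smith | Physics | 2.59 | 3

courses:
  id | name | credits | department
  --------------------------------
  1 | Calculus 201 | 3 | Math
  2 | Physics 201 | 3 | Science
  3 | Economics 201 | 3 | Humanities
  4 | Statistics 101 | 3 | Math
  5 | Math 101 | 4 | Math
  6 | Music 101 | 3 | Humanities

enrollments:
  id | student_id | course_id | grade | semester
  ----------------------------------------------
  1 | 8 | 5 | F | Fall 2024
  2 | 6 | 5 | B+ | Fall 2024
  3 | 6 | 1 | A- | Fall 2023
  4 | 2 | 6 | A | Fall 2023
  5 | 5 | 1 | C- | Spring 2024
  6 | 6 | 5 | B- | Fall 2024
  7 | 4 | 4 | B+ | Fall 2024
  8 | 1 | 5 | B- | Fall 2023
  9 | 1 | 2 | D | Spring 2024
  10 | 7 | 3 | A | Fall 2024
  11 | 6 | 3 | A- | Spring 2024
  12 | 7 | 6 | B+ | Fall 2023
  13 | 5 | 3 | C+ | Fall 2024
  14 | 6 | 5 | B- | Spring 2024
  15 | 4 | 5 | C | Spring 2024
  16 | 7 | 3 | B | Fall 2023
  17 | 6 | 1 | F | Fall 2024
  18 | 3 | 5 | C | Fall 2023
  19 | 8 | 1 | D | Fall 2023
SELECT c.id, p.name AS student, c.semester FROM enrollments c JOIN students p ON c.student_id = p.id

Execution result:
id | student | semester
1 | David Smith | Fall 2024
2 | Noah Davis | Fall 2024
3 | Noah Davis | Fall 2023
4 | Peter Martinez | Fall 2023
5 | Carol Jones | Spring 2024
6 | Noah Davis | Fall 2024
7 | Tina Davis | Fall 2024
8 | Bob Williams | Fall 2023
9 | Bob Williams | Spring 2024
10 | Grace Miller | Fall 2024
11 | Noah Davis | Spring 2024
12 | Grace Miller | Fall 2023
13 | Carol Jones | Fall 2024
14 | Noah Davis | Spring 2024
15 | Tina Davis | Spring 2024
16 | Grace Miller | Fall 2023
17 | Noah Davis | Fall 2024
18 | Bob Smith | Fall 2023
19 | David Smith | Fall 2023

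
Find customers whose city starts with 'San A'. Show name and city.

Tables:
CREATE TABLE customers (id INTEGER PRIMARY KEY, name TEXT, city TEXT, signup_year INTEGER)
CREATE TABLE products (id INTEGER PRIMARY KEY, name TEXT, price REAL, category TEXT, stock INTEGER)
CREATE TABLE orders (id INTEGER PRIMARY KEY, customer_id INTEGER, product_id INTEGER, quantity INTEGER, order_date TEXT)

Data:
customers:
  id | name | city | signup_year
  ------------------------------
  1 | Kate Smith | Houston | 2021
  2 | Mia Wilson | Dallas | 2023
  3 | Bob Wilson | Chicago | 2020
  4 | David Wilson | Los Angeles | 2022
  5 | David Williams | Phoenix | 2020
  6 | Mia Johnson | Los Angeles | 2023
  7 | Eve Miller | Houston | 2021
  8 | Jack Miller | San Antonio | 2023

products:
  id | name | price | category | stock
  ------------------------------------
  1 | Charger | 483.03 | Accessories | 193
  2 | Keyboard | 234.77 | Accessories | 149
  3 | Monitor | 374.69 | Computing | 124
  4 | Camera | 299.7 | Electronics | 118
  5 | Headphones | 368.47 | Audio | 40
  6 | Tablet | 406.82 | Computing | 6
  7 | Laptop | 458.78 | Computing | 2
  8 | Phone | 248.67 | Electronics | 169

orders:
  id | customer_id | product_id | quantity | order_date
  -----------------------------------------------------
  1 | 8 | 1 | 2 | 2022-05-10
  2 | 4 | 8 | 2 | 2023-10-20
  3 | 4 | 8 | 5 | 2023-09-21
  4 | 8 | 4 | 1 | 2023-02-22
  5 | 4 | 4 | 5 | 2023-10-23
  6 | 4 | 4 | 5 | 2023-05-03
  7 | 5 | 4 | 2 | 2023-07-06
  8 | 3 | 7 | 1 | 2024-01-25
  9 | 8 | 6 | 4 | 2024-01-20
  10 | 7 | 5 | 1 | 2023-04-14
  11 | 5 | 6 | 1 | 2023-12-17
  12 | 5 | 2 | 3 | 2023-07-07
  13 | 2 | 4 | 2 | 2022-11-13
SELECT name, city FROM customers WHERE city LIKE 'San A%'

Execution result:
name | city
Jack Miller | San Antonio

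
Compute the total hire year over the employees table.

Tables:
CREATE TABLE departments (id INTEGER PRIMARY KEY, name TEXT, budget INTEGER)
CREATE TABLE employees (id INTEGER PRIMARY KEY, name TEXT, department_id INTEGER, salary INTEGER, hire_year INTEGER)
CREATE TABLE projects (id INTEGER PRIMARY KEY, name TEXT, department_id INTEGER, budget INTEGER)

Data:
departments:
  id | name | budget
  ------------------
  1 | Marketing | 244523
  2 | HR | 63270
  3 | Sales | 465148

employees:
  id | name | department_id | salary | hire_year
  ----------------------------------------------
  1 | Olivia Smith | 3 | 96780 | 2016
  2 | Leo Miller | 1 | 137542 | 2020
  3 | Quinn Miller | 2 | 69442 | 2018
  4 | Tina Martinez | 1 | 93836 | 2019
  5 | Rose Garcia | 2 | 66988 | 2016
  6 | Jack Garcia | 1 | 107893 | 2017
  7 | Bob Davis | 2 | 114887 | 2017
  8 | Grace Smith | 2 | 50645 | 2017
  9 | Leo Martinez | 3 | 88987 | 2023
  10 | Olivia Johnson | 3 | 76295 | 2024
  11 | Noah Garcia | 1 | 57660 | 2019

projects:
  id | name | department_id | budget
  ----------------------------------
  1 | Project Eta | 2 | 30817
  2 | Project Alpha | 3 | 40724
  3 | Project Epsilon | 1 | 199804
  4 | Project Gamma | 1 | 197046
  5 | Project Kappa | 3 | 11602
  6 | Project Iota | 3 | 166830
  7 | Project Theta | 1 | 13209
SELECT SUM(hire_year) FROM employees

Execution result:
22206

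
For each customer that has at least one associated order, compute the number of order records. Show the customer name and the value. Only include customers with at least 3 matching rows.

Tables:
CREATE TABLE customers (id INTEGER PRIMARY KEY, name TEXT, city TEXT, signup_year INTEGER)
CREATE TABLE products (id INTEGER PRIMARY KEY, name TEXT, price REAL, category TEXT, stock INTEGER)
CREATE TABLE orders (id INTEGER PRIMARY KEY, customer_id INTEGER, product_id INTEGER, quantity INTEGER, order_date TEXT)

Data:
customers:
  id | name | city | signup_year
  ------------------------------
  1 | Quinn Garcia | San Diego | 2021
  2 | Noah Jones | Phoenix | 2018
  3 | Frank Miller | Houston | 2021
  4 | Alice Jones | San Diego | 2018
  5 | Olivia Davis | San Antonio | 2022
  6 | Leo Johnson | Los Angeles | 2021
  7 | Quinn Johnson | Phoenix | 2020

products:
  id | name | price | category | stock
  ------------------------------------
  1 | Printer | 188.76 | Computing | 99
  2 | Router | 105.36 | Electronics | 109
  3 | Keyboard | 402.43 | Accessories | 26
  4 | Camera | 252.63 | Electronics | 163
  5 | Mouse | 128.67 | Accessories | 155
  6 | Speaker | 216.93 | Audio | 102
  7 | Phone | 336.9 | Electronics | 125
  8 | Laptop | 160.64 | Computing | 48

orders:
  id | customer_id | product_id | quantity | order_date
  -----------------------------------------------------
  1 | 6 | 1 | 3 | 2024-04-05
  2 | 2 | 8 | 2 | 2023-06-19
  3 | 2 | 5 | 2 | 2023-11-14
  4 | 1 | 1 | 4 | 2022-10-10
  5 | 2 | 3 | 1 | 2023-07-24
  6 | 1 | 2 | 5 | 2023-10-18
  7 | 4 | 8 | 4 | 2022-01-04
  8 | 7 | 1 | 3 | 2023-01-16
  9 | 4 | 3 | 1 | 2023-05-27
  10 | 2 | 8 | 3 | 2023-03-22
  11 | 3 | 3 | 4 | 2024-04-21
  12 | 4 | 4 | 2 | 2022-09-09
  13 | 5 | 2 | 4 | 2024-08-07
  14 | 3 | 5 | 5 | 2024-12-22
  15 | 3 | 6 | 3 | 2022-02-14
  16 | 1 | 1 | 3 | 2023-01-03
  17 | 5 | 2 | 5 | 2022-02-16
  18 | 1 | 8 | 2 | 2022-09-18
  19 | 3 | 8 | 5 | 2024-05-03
SELECT p.name, COUNT(*) AS n FROM orders c JOIN customers p ON c.customer_id = p.id GROUP BY p.id, p.name HAVING COUNT(*) >= 3

Execution result:
name | n
Quinn Garcia | 4
Noah Jones | 4
Frank Miller | 4
Alice Jones | 3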